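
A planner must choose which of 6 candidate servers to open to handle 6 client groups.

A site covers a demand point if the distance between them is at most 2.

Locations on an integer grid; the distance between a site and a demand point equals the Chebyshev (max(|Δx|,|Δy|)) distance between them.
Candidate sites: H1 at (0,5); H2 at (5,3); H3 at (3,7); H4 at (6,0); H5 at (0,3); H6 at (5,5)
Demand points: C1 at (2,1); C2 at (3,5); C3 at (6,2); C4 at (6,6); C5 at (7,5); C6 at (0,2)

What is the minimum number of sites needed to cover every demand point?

3

Coverage sets (demand points within 2 of each site):
  H1: {}
  H2: {C2, C3, C5}
  H3: {C2}
  H4: {C3}
  H5: {C1, C6}
  H6: {C2, C4, C5}
No 2 sites suffice: every size-2 union leaves at least one demand point uncovered.
But {H2, H5, H6} covers everything, so the minimum is 3.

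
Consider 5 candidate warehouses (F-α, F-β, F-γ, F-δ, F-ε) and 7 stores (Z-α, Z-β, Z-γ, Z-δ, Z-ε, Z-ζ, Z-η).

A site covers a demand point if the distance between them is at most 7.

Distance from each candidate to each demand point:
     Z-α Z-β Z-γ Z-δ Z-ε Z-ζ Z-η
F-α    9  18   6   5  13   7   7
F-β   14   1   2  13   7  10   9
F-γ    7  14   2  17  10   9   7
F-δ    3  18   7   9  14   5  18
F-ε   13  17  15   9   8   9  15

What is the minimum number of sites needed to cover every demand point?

Coverage sets (demand points within 7 of each site):
  F-α: {Z-γ, Z-δ, Z-ζ, Z-η}
  F-β: {Z-β, Z-γ, Z-ε}
  F-γ: {Z-α, Z-γ, Z-η}
  F-δ: {Z-α, Z-γ, Z-ζ}
  F-ε: {}
No 2 sites suffice: every size-2 union leaves at least one demand point uncovered.
But {F-α, F-β, F-γ} covers everything, so the minimum is 3.

3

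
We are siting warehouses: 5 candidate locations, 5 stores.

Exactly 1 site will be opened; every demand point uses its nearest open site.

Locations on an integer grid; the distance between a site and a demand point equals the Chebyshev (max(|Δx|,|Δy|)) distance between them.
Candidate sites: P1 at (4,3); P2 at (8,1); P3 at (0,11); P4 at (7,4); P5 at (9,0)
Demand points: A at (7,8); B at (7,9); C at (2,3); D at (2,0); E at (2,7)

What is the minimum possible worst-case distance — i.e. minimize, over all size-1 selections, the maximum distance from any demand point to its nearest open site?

Open {P4}.
  Farthest demand point is B at distance 5 (to P4); all others are ≤ 5.
With {P1} the worst case is 6.
With {P2} the worst case is 8.
No size-1 selection achieves below 5.

5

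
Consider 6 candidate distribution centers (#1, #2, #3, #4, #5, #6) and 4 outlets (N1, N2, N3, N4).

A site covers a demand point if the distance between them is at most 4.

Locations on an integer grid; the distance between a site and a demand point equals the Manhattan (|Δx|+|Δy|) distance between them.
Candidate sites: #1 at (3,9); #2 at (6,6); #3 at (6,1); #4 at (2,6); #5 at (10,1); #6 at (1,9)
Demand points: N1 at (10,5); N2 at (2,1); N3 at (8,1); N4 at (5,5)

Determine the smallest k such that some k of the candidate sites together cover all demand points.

Coverage sets (demand points within 4 of each site):
  #1: {}
  #2: {N4}
  #3: {N2, N3}
  #4: {N4}
  #5: {N1, N3}
  #6: {}
No 2 sites suffice: every size-2 union leaves at least one demand point uncovered.
But {#2, #3, #5} covers everything, so the minimum is 3.

3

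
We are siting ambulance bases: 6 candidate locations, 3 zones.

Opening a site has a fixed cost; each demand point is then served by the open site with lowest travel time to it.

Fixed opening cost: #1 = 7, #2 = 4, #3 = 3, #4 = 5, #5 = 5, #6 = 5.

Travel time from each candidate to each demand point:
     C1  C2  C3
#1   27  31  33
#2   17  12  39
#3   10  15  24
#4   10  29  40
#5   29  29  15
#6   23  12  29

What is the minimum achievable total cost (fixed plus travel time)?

Open {#3, #5}: assign each demand point to its cheapest open site.
  C1→#3 10, C2→#3 15, C3→#5 15
  travel time 40, fixed 8 → total 48.
Compare {#2, #3, #5}: travel time 37 + fixed 12 = 49.
Compare {#3, #5, #6}: travel time 37 + fixed 13 = 50.
Compare {#2, #4, #5}: travel time 37 + fixed 14 = 51.
All other subsets cost ≥ 49. Minimum total cost: 48.

48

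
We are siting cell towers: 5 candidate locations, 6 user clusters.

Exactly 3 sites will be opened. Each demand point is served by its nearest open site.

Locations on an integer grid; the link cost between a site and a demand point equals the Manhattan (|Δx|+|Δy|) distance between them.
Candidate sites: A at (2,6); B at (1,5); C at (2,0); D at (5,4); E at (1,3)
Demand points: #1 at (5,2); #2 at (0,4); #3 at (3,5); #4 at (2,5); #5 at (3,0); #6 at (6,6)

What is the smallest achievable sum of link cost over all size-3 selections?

Open {B, C, D}.
  #1→D 2, #2→B 2, #3→B 2, #4→B 1, #5→C 1, #6→D 3  ⇒ total 11.
Compare {A, C, D}: total 13.
Compare {C, D, E}: total 14.
No size-3 selection does better; minimum is 11.

11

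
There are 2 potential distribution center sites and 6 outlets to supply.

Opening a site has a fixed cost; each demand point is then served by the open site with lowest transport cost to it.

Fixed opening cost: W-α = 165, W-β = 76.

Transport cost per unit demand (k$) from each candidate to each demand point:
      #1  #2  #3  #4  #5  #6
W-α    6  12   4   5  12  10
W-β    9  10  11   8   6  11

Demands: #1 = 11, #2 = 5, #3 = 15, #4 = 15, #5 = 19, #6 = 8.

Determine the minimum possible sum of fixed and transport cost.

Open {W-α, W-β}: assign each demand point to its cheapest open site.
  #1→W-α 11×6=66, #2→W-β 5×10=50, #3→W-α 15×4=60, #4→W-α 15×5=75, #5→W-β 19×6=114, #6→W-α 8×10=80
  transport cost 445, fixed 241 → total 686.
Compare {W-β}: transport cost 636 + fixed 76 = 712.
Compare {W-α}: transport cost 569 + fixed 165 = 734.

686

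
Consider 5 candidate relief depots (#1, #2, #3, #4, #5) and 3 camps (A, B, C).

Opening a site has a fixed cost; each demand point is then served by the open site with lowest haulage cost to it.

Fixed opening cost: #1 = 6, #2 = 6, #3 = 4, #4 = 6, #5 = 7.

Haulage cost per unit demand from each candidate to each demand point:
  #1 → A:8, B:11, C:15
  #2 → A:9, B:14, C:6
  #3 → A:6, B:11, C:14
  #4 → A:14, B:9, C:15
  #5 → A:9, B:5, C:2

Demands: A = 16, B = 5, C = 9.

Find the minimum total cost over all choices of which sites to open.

Open {#3, #5}: assign each demand point to its cheapest open site.
  A→#3 16×6=96, B→#5 5×5=25, C→#5 9×2=18
  haulage cost 139, fixed 11 → total 150.
Compare {#1, #3, #5}: haulage cost 139 + fixed 17 = 156.
Compare {#2, #3, #5}: haulage cost 139 + fixed 17 = 156.
Compare {#3, #4, #5}: haulage cost 139 + fixed 17 = 156.
All other subsets cost ≥ 156. Minimum total cost: 150.

150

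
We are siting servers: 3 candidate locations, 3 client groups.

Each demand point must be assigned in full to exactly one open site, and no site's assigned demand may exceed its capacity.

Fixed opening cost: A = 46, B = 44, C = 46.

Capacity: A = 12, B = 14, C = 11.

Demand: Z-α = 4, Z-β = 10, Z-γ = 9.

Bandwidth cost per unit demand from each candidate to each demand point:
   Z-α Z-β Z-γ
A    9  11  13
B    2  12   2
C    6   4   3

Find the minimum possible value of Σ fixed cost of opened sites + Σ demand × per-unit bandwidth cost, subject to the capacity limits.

156

Open {B, C}; cheapest assignment that respects the capacities:
  B (cap 14, load 13): Z-α, Z-γ — cost 4×2 + 9×2 = 26
  C (cap 11, load 10): Z-β — cost 10×4 = 40
  Shipping 66, fixed 90 → total 156.
  Any other capacity-feasible assignment to {B, C} ships for at least 66.
Compare {A, B, C}: its best feasible assignment gives total 202.
Compare {A, B}: its best feasible assignment gives total 226.
Every other set of open sites that can feasibly serve all demand totals ≥ 202 even under its best assignment. Minimum: 156.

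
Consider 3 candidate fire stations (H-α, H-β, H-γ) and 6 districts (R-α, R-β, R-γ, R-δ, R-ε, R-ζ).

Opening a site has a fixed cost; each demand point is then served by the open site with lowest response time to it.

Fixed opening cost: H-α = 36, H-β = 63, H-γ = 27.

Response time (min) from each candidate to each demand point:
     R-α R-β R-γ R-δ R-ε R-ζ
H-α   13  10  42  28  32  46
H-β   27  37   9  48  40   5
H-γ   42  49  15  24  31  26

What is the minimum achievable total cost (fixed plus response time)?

Open {H-α, H-γ}: assign each demand point to its cheapest open site.
  R-α→H-α 13, R-β→H-α 10, R-γ→H-γ 15, R-δ→H-γ 24, R-ε→H-γ 31, R-ζ→H-γ 26
  response time 119, fixed 63 → total 182.
Compare {H-α, H-β}: response time 97 + fixed 99 = 196.
Compare {H-α}: response time 171 + fixed 36 = 207.
Compare {H-γ}: response time 187 + fixed 27 = 214.
All other subsets cost ≥ 196. Minimum total cost: 182.

182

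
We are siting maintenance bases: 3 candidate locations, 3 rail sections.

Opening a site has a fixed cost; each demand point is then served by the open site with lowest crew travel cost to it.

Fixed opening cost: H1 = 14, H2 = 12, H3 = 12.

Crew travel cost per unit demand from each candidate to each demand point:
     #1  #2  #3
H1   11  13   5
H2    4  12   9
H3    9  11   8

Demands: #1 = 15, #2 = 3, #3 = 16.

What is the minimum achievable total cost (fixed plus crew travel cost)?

202

Open {H1, H2}: assign each demand point to its cheapest open site.
  #1→H2 15×4=60, #2→H2 3×12=36, #3→H1 16×5=80
  crew travel cost 176, fixed 26 → total 202.
Compare {H1, H2, H3}: crew travel cost 173 + fixed 38 = 211.
Compare {H2, H3}: crew travel cost 221 + fixed 24 = 245.
Compare {H2}: crew travel cost 240 + fixed 12 = 252.
All other subsets cost ≥ 211. Minimum total cost: 202.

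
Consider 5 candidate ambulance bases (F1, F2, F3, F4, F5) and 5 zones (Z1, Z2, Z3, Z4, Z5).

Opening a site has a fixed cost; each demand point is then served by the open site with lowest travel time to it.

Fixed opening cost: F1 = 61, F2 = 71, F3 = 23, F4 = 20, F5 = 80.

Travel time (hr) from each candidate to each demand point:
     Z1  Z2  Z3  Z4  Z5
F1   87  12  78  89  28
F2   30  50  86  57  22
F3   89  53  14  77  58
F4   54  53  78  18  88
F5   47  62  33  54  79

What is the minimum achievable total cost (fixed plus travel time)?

Open {F1, F3, F4}: assign each demand point to its cheapest open site.
  Z1→F4 54, Z2→F1 12, Z3→F3 14, Z4→F4 18, Z5→F1 28
  travel time 126, fixed 104 → total 230.
Compare {F3, F4}: travel time 197 + fixed 43 = 240.
Compare {F2, F3, F4}: travel time 134 + fixed 114 = 248.
Compare {F2, F3}: travel time 173 + fixed 94 = 267.
All other subsets cost ≥ 240. Minimum total cost: 230.

230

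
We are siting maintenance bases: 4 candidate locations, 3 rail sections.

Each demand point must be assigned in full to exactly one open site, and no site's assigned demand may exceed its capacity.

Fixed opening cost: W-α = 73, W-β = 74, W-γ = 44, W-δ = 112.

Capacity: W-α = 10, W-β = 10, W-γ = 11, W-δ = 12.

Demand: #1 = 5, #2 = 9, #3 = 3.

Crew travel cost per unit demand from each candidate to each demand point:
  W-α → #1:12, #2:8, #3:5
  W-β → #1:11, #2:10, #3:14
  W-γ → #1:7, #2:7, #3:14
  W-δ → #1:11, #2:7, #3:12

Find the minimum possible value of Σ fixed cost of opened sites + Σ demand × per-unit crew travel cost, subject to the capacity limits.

Open {W-α, W-γ}; cheapest assignment that respects the capacities:
  W-α (cap 10, load 8): #1, #3 — cost 5×12 + 3×5 = 75
  W-γ (cap 11, load 9): #2 — cost 9×7 = 63
  Shipping 138, fixed 117 → total 255.
  Any other capacity-feasible assignment to {W-α, W-γ} ships for at least 138.
Compare {W-β, W-γ}: its best feasible assignment gives total 278.
Compare {W-γ, W-δ}: its best feasible assignment gives total 290.
Every other set of open sites that can feasibly serve all demand totals ≥ 278 even under its best assignment. Minimum: 255.

255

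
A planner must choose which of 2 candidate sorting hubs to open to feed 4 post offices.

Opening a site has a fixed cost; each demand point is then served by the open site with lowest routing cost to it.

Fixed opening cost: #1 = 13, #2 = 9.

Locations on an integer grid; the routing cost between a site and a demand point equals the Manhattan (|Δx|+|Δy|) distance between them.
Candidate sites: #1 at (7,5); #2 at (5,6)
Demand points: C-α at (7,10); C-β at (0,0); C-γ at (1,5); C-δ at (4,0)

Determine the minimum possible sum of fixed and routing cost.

38

Open {#2}: assign each demand point to its cheapest open site.
  C-α→#2 6, C-β→#2 11, C-γ→#2 5, C-δ→#2 7
  routing cost 29, fixed 9 → total 38.
Compare {#1}: routing cost 31 + fixed 13 = 44.
Compare {#1, #2}: routing cost 28 + fixed 22 = 50.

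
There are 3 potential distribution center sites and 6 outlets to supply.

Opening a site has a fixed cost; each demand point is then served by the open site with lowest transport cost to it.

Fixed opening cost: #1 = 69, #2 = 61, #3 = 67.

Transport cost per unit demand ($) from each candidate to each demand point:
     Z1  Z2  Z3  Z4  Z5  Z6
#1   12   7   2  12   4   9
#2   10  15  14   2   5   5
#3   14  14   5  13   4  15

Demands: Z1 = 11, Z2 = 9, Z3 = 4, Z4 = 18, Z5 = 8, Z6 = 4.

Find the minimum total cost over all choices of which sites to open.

399

Open {#1, #2}: assign each demand point to its cheapest open site.
  Z1→#2 11×10=110, Z2→#1 9×7=63, Z3→#1 4×2=8, Z4→#2 18×2=36, Z5→#1 8×4=32, Z6→#2 4×5=20
  transport cost 269, fixed 130 → total 399.
Compare {#2}: transport cost 397 + fixed 61 = 458.
Compare {#1, #2, #3}: transport cost 269 + fixed 197 = 466.
Compare {#2, #3}: transport cost 344 + fixed 128 = 472.
All other subsets cost ≥ 458. Minimum total cost: 399.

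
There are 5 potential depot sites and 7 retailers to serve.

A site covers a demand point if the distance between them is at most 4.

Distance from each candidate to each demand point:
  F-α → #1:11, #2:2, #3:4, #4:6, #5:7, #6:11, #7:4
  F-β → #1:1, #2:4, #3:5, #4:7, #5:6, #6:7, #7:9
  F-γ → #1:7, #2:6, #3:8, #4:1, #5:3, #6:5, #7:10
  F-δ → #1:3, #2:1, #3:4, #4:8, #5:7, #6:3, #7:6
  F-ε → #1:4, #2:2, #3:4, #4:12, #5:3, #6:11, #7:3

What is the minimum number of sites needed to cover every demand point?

3

Coverage sets (demand points within 4 of each site):
  F-α: {#2, #3, #7}
  F-β: {#1, #2}
  F-γ: {#4, #5}
  F-δ: {#1, #2, #3, #6}
  F-ε: {#1, #2, #3, #5, #7}
No 2 sites suffice: every size-2 union leaves at least one demand point uncovered.
But {F-α, F-γ, F-δ} covers everything, so the minimum is 3.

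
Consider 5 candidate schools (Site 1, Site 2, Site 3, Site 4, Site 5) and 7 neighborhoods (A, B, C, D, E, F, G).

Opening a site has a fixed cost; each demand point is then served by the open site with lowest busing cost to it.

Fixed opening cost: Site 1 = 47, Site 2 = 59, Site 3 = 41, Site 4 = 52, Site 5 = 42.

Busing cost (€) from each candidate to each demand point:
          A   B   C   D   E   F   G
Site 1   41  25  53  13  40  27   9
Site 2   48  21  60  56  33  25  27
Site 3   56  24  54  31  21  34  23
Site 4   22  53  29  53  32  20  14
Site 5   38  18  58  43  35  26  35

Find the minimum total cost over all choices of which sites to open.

Open {Site 1, Site 4}: assign each demand point to its cheapest open site.
  A→Site 4 22, B→Site 1 25, C→Site 4 29, D→Site 1 13, E→Site 4 32, F→Site 4 20, G→Site 1 9
  busing cost 150, fixed 99 → total 249.
Compare {Site 3, Site 4}: busing cost 161 + fixed 93 = 254.
Compare {Site 1}: busing cost 208 + fixed 47 = 255.
Compare {Site 4, Site 5}: busing cost 178 + fixed 94 = 272.
All other subsets cost ≥ 254. Minimum total cost: 249.

249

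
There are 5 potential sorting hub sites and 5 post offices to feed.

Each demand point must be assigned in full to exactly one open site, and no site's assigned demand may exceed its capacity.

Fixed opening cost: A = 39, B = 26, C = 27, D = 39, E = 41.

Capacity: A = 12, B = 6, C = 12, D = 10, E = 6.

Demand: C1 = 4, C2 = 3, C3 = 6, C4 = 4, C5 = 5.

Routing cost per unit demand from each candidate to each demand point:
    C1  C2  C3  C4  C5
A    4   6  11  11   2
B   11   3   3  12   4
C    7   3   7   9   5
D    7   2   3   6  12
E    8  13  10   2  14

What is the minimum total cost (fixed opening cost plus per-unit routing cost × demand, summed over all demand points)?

Open {A, D}; cheapest assignment that respects the capacities:
  A (cap 12, load 12): C1, C2, C5 — cost 4×4 + 3×6 + 5×2 = 44
  D (cap 10, load 10): C3, C4 — cost 6×3 + 4×6 = 42
  Shipping 86, fixed 78 → total 164.
  Any other capacity-feasible assignment to {A, D} ships for at least 86.
Compare {C, D}: its best feasible assignment gives total 170.
Compare {A, B, E}: its best feasible assignment gives total 176.
Every other set of open sites that can feasibly serve all demand totals ≥ 170 even under its best assignment. Minimum: 164.

164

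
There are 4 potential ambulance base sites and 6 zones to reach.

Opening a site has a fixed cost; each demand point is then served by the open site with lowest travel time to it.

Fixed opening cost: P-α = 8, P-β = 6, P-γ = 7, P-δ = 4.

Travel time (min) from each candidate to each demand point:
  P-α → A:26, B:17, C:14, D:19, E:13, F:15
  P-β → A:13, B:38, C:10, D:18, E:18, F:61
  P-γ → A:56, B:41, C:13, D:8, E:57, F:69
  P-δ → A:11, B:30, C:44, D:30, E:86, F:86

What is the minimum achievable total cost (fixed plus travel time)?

Open {P-α, P-γ, P-δ}: assign each demand point to its cheapest open site.
  A→P-δ 11, B→P-α 17, C→P-γ 13, D→P-γ 8, E→P-α 13, F→P-α 15
  travel time 77, fixed 19 → total 96.
Compare {P-α, P-β, P-γ}: travel time 76 + fixed 21 = 97.
Compare {P-α, P-β, P-γ, P-δ}: travel time 74 + fixed 25 = 99.
Compare {P-α, P-β}: travel time 86 + fixed 14 = 100.
All other subsets cost ≥ 97. Minimum total cost: 96.

96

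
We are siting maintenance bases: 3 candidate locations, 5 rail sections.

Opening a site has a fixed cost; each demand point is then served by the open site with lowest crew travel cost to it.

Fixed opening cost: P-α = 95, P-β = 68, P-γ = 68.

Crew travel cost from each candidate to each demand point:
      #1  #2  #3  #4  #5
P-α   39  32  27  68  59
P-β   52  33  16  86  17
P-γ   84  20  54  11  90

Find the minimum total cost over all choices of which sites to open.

Open {P-β, P-γ}: assign each demand point to its cheapest open site.
  #1→P-β 52, #2→P-γ 20, #3→P-β 16, #4→P-γ 11, #5→P-β 17
  crew travel cost 116, fixed 136 → total 252.
Compare {P-β}: crew travel cost 204 + fixed 68 = 272.
Compare {P-α, P-γ}: crew travel cost 156 + fixed 163 = 319.
Compare {P-α}: crew travel cost 225 + fixed 95 = 320.
All other subsets cost ≥ 272. Minimum total cost: 252.

252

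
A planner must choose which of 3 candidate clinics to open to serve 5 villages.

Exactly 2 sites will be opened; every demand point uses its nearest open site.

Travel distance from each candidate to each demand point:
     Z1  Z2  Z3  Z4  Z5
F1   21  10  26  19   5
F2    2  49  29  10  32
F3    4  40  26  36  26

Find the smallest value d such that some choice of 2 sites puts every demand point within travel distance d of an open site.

26

Open {F1, F2}.
  Farthest demand point is Z3 at travel distance 26 (to F1); all others are ≤ 26.
With {F1, F3} the worst case is 26.
With {F2, F3} the worst case is 40.
No size-2 selection achieves below 26.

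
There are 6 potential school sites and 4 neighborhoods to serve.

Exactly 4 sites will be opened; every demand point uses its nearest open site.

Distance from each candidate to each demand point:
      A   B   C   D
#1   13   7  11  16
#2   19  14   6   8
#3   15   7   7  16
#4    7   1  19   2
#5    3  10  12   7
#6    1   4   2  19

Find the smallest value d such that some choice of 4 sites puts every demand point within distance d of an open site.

Open {#1, #2, #4, #6}.
  Farthest demand point is C at distance 2 (to #6); all others are ≤ 2.
With {#1, #3, #4, #6} the worst case is 2.
With {#1, #4, #5, #6} the worst case is 2.
No size-4 selection achieves below 2.

2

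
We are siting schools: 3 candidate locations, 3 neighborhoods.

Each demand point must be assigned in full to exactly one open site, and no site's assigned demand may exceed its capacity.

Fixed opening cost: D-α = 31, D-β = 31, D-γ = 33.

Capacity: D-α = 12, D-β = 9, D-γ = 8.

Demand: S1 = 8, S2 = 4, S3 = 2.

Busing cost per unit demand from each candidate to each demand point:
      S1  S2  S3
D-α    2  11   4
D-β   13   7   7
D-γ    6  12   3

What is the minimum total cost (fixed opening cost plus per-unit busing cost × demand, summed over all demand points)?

114

Open {D-α, D-β}; cheapest assignment that respects the capacities:
  D-α (cap 12, load 10): S1, S3 — cost 8×2 + 2×4 = 24
  D-β (cap 9, load 4): S2 — cost 4×7 = 28
  Shipping 52, fixed 62 → total 114.
  Any other capacity-feasible assignment to {D-α, D-β} ships for at least 52.
Compare {D-α, D-γ}: its best feasible assignment gives total 130.
Compare {D-α, D-β, D-γ}: its best feasible assignment gives total 145.
Every other set of open sites that can feasibly serve all demand totals ≥ 130 even under its best assignment. Minimum: 114.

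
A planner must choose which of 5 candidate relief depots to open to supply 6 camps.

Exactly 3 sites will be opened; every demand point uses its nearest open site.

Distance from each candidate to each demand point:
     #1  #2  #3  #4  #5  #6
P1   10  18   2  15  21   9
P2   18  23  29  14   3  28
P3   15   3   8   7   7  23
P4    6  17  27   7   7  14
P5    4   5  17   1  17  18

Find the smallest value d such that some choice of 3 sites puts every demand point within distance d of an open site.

Open {P1, P2, P5}.
  Farthest demand point is #6 at distance 9 (to P1); all others are ≤ 9.
With {P1, P3, P4} the worst case is 9.
With {P1, P3, P5} the worst case is 9.
No size-3 selection achieves below 9.

9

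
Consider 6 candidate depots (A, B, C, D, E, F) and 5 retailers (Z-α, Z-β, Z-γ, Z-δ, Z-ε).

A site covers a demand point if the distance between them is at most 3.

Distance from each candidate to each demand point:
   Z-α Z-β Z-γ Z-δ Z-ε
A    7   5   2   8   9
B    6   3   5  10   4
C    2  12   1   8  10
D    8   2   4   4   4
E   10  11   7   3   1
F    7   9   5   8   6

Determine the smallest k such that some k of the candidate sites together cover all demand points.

3

Coverage sets (demand points within 3 of each site):
  A: {Z-γ}
  B: {Z-β}
  C: {Z-α, Z-γ}
  D: {Z-β}
  E: {Z-δ, Z-ε}
  F: {}
No 2 sites suffice: every size-2 union leaves at least one demand point uncovered.
But {B, C, E} covers everything, so the minimum is 3.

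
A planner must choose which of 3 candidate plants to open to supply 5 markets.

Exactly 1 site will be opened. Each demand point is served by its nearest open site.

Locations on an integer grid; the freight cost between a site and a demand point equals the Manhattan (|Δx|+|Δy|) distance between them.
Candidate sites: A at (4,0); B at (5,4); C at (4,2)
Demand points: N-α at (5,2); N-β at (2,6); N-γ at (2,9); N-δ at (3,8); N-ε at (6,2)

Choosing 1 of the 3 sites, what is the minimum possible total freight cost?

Open {B}.
  N-α→B 2, N-β→B 5, N-γ→B 8, N-δ→B 6, N-ε→B 3  ⇒ total 24.
Compare {C}: total 25.
Compare {A}: total 35.

24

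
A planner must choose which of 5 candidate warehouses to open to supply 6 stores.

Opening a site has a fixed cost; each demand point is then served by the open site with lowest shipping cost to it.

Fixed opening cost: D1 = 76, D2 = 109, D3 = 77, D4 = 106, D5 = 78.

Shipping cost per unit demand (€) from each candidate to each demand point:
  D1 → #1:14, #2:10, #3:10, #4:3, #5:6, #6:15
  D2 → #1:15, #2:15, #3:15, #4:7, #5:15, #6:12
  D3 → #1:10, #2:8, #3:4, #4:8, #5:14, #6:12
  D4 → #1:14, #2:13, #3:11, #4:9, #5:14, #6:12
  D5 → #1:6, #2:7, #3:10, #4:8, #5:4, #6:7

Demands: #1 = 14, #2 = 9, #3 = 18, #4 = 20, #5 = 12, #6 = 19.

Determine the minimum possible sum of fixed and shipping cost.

Open {D1, D3, D5}: assign each demand point to its cheapest open site.
  #1→D5 14×6=84, #2→D5 9×7=63, #3→D3 18×4=72, #4→D1 20×3=60, #5→D5 12×4=48, #6→D5 19×7=133
  shipping cost 460, fixed 231 → total 691.
Compare {D3, D5}: shipping cost 560 + fixed 155 = 715.
Compare {D1, D5}: shipping cost 568 + fixed 154 = 722.
Compare {D5}: shipping cost 668 + fixed 78 = 746.
All other subsets cost ≥ 715. Minimum total cost: 691.

691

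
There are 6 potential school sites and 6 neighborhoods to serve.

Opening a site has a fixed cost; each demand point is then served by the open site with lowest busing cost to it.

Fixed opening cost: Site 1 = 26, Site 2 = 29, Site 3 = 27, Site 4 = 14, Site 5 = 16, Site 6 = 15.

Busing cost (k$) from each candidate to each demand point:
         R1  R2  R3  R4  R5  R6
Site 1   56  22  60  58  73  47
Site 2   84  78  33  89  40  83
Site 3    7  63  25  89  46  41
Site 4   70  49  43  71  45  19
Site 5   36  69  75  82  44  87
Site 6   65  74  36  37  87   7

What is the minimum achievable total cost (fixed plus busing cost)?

Open {Site 1, Site 3, Site 6}: assign each demand point to its cheapest open site.
  R1→Site 3 7, R2→Site 1 22, R3→Site 3 25, R4→Site 6 37, R5→Site 3 46, R6→Site 6 7
  busing cost 144, fixed 68 → total 212.
Compare {Site 1, Site 3, Site 4, Site 6}: busing cost 143 + fixed 82 = 225.
Compare {Site 3, Site 4, Site 6}: busing cost 170 + fixed 56 = 226.
Compare {Site 1, Site 3, Site 5, Site 6}: busing cost 142 + fixed 84 = 226.
All other subsets cost ≥ 225. Minimum total cost: 212.

212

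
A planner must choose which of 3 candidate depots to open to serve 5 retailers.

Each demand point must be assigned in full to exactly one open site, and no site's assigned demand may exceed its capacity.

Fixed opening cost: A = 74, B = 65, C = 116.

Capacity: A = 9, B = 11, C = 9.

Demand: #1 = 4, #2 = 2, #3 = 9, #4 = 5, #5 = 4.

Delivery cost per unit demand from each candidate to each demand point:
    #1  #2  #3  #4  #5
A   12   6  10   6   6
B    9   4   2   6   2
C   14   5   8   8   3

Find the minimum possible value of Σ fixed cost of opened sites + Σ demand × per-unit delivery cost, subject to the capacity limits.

371

Open {A, B, C}; cheapest assignment that respects the capacities:
  A (cap 9, load 9): #1, #4 — cost 4×12 + 5×6 = 78
  B (cap 11, load 11): #2, #3 — cost 2×4 + 9×2 = 26
  C (cap 9, load 4): #5 — cost 4×3 = 12
  Shipping 116, fixed 255 → total 371.
  Any other capacity-feasible assignment to {A, B, C} ships for at least 116.
Total demand is 24 and no other set of sites has combined capacity ≥ 24, so {A, B, C} is the only feasible choice of open sites. Minimum: 371.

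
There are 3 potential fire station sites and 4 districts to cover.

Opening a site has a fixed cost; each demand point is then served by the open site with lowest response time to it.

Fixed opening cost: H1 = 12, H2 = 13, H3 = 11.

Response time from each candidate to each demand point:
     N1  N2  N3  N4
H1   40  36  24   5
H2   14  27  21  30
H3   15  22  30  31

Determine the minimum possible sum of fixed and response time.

Open {H1, H3}: assign each demand point to its cheapest open site.
  N1→H3 15, N2→H3 22, N3→H1 24, N4→H1 5
  response time 66, fixed 23 → total 89.
Compare {H1, H2}: response time 67 + fixed 25 = 92.
Compare {H1, H2, H3}: response time 62 + fixed 36 = 98.
Compare {H2}: response time 92 + fixed 13 = 105.
All other subsets cost ≥ 92. Minimum total cost: 89.

89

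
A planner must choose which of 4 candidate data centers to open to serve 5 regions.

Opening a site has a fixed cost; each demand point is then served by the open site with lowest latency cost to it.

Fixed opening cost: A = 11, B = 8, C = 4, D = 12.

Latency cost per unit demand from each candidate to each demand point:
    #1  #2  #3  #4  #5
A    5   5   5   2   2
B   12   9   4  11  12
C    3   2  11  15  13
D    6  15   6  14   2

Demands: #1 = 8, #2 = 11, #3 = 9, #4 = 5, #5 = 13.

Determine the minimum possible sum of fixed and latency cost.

141

Open {A, B, C}: assign each demand point to its cheapest open site.
  #1→C 8×3=24, #2→C 11×2=22, #3→B 9×4=36, #4→A 5×2=10, #5→A 13×2=26
  latency cost 118, fixed 23 → total 141.
Compare {A, C}: latency cost 127 + fixed 15 = 142.
Compare {A, B, C, D}: latency cost 118 + fixed 35 = 153.
Compare {A, C, D}: latency cost 127 + fixed 27 = 154.
All other subsets cost ≥ 142. Minimum total cost: 141.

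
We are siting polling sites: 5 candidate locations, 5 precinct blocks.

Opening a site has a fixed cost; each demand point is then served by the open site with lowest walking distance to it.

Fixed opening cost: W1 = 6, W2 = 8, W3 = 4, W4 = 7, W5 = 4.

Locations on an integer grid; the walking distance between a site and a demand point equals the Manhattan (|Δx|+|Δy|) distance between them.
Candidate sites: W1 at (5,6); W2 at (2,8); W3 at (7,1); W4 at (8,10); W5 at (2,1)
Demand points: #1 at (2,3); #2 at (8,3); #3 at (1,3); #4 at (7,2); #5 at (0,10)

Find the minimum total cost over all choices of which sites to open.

Open {W3, W5}: assign each demand point to its cheapest open site.
  #1→W5 2, #2→W3 3, #3→W5 3, #4→W3 1, #5→W5 11
  walking distance 20, fixed 8 → total 28.
Compare {W2, W3, W5}: walking distance 13 + fixed 16 = 29.
Compare {W2, W3}: walking distance 19 + fixed 12 = 31.
Compare {W1, W3, W5}: walking distance 18 + fixed 14 = 32.
All other subsets cost ≥ 29. Minimum total cost: 28.

28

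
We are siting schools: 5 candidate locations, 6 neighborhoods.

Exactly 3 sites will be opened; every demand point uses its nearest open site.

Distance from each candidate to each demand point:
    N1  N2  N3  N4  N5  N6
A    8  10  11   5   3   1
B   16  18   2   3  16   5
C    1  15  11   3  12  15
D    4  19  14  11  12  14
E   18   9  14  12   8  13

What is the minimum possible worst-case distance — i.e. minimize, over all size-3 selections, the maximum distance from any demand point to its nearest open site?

Open {A, B, E}.
  Farthest demand point is N2 at distance 9 (to E); all others are ≤ 9.
With {B, C, E} the worst case is 9.
With {B, D, E} the worst case is 9.
No size-3 selection achieves below 9.

9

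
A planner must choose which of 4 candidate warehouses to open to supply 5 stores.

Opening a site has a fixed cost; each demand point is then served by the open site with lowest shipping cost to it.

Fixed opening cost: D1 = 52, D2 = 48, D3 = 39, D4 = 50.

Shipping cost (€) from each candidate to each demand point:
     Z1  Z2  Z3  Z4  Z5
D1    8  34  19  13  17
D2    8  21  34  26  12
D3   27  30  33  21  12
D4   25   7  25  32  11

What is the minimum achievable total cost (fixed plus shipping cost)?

143

Open {D1}: assign each demand point to its cheapest open site.
  Z1→D1 8, Z2→D1 34, Z3→D1 19, Z4→D1 13, Z5→D1 17
  shipping cost 91, fixed 52 → total 143.
Compare {D2}: shipping cost 101 + fixed 48 = 149.
Compare {D4}: shipping cost 100 + fixed 50 = 150.
Compare {D1, D4}: shipping cost 58 + fixed 102 = 160.
All other subsets cost ≥ 149. Minimum total cost: 143.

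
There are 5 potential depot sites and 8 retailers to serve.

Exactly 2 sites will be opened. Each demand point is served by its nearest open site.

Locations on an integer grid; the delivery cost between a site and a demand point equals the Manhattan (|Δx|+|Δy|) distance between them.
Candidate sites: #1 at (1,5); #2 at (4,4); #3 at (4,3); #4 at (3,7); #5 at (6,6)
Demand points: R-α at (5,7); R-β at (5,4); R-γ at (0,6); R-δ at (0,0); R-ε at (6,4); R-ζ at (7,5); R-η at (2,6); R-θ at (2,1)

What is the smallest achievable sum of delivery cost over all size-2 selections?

Open {#1, #5}.
  R-α→#5 2, R-β→#5 3, R-γ→#1 2, R-δ→#1 6, R-ε→#5 2, R-ζ→#5 2, R-η→#1 2, R-θ→#1 5  ⇒ total 24.
Compare {#1, #2}: total 26.
Compare {#2, #4}: total 28.
No size-2 selection does better; minimum is 24.

24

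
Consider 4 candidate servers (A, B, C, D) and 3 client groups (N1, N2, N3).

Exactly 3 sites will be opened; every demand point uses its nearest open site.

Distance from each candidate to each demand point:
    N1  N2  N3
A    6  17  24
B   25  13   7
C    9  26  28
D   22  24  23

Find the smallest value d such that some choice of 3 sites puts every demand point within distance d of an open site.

Open {A, B, C}.
  Farthest demand point is N2 at distance 13 (to B); all others are ≤ 13.
With {A, B, D} the worst case is 13.
With {B, C, D} the worst case is 13.
No size-3 selection achieves below 13.

13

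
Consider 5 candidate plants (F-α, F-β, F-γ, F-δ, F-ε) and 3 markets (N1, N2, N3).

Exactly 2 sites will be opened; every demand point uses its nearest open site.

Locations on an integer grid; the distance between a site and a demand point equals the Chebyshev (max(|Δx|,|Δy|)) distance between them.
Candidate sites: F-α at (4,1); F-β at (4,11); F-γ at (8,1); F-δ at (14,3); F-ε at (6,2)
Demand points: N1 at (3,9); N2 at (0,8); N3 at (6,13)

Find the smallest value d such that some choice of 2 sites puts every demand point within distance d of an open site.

4

Open {F-α, F-β}.
  Farthest demand point is N2 at distance 4 (to F-β); all others are ≤ 4.
With {F-β, F-γ} the worst case is 4.
With {F-β, F-δ} the worst case is 4.
No size-2 selection achieves below 4.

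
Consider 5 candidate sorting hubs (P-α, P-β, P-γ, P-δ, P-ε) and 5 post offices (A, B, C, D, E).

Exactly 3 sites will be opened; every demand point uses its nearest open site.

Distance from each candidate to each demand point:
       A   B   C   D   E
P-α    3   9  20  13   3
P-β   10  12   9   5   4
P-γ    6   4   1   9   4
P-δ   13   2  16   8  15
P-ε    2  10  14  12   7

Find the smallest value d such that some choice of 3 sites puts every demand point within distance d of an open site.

Open {P-α, P-β, P-γ}.
  Farthest demand point is D at distance 5 (to P-β); all others are ≤ 5.
With {P-β, P-γ, P-ε} the worst case is 5.
With {P-β, P-γ, P-δ} the worst case is 6.
No size-3 selection achieves below 5.

5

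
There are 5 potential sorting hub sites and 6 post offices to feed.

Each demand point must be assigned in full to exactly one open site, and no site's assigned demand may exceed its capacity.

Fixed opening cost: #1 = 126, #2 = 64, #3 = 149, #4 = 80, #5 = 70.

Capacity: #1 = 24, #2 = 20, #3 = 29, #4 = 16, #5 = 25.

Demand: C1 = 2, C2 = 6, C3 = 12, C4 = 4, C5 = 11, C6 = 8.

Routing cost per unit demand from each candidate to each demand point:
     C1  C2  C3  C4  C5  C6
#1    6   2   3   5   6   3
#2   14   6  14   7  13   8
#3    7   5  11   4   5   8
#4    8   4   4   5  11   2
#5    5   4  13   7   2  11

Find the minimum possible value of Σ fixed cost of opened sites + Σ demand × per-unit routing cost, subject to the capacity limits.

332

Open {#1, #5}; cheapest assignment that respects the capacities:
  #1 (cap 24, load 24): C3, C4, C6 — cost 12×3 + 4×5 + 8×3 = 80
  #5 (cap 25, load 19): C1, C2, C5 — cost 2×5 + 6×4 + 11×2 = 56
  Shipping 136, fixed 196 → total 332.
  Any other capacity-feasible assignment to {#1, #5} ships for at least 136.
Compare {#1, #4, #5}: its best feasible assignment gives total 392.
Compare {#1, #2, #5}: its best feasible assignment gives total 396.
Every other set of open sites that can feasibly serve all demand totals ≥ 392 even under its best assignment. Minimum: 332.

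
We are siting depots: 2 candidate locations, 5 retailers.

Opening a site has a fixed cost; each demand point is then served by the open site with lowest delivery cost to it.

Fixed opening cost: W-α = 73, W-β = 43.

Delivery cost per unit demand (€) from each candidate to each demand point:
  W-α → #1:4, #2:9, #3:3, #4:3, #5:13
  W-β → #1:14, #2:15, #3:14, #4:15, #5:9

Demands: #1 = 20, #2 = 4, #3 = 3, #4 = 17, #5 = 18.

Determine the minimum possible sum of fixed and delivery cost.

Open {W-α, W-β}: assign each demand point to its cheapest open site.
  #1→W-α 20×4=80, #2→W-α 4×9=36, #3→W-α 3×3=9, #4→W-α 17×3=51, #5→W-β 18×9=162
  delivery cost 338, fixed 116 → total 454.
Compare {W-α}: delivery cost 410 + fixed 73 = 483.
Compare {W-β}: delivery cost 799 + fixed 43 = 842.

454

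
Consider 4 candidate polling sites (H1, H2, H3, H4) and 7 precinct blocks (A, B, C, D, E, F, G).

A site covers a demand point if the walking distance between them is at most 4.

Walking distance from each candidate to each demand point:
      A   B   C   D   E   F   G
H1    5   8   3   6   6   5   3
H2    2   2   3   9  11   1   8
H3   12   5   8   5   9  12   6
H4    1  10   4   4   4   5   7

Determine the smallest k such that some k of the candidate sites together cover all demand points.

Coverage sets (demand points within 4 of each site):
  H1: {C, G}
  H2: {A, B, C, F}
  H3: {}
  H4: {A, C, D, E}
No 2 sites suffice: every size-2 union leaves at least one demand point uncovered.
But {H1, H2, H4} covers everything, so the minimum is 3.

3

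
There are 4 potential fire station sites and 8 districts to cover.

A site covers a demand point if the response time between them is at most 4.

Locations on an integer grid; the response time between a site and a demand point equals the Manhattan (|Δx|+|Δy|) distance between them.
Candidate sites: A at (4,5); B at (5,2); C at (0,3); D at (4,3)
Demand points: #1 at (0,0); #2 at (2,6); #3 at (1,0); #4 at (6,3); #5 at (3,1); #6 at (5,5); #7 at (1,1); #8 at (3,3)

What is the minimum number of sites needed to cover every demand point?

3

Coverage sets (demand points within 4 of each site):
  A: {#2, #4, #6, #8}
  B: {#4, #5, #6, #8}
  C: {#1, #3, #7, #8}
  D: {#4, #5, #6, #8}
No 2 sites suffice: every size-2 union leaves at least one demand point uncovered.
But {A, B, C} covers everything, so the minimum is 3.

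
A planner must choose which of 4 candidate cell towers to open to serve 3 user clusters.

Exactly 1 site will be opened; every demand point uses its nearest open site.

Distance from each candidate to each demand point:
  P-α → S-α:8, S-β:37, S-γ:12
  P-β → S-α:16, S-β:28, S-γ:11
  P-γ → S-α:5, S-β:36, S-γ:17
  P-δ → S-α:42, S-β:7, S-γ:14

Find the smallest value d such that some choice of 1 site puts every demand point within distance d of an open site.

Open {P-β}.
  Farthest demand point is S-β at distance 28 (to P-β); all others are ≤ 28.
With {P-γ} the worst case is 36.
With {P-α} the worst case is 37.
No size-1 selection achieves below 28.

28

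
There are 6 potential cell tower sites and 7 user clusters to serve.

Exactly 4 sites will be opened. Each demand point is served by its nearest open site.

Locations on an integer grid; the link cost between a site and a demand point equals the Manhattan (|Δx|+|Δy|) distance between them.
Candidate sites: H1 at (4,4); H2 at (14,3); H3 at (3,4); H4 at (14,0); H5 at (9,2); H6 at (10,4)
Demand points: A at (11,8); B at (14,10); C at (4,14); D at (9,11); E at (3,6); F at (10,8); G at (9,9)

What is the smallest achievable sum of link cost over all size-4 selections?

42

Open {H1, H2, H3, H6}.
  A→H6 5, B→H2 7, C→H1 10, D→H6 8, E→H3 2, F→H6 4, G→H6 6  ⇒ total 42.
Compare {H1, H2, H4, H6}: total 43.
Compare {H1, H2, H5, H6}: total 43.
No size-4 selection does better; minimum is 42.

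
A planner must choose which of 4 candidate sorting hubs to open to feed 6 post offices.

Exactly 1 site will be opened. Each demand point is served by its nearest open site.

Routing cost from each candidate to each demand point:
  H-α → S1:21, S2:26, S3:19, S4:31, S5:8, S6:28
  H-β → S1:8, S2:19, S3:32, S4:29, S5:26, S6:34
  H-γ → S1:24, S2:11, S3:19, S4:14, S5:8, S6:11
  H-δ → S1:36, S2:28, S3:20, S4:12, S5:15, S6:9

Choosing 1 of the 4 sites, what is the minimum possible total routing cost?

Open {H-γ}.
  S1→H-γ 24, S2→H-γ 11, S3→H-γ 19, S4→H-γ 14, S5→H-γ 8, S6→H-γ 11  ⇒ total 87.
Compare {H-δ}: total 120.
Compare {H-α}: total 133.
No size-1 selection does better; minimum is 87.

87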